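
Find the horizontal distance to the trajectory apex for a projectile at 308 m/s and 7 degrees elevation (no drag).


R = v0^2*sin(2*theta)/g = 308^2*sin(2*7°)/9.81 = 2339.42 m
apex_dist = R/2 = 2339.42/2 = 1170 m

1170 m


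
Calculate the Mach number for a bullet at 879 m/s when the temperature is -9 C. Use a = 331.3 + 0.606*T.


a = 331.3 + 0.606*(-9) = 325.846 m/s
M = v/a = 879/325.846 = 2.698

2.698


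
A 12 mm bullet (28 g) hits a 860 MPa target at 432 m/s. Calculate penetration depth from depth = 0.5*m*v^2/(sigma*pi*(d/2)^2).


A = pi*(d/2)^2 = pi*(12/2)^2 = 113.097 mm^2
E = 0.5*m*v^2 = 0.5*0.028*432^2 = 2612.74 J
depth = E/(sigma*A) = 2612.74 J / (860 MPa * 113.097 mm^2) = 2612.74/(860 * 113.097) m = 0.0268624 m ≈ 26.86 mm

26.86 mm


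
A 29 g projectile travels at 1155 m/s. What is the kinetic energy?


E = 0.5*m*v^2 = 0.5*0.029*1155^2 = 19343 J

19343 J


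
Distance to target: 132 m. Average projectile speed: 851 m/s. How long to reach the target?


t = d/v = 132/851 = 0.1551 s

0.1551 s


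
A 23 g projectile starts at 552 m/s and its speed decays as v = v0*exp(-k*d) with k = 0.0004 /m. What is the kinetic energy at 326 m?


v = v0*exp(-k*d) = 552*exp(-0.0004*326) = 484.515 m/s
E = 0.5*m*v^2 = 0.5*0.023*484.515^2 = 2700 J

2700 J


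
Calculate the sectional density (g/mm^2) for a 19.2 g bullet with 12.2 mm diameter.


SD = m/d^2 = 19.2/12.2^2 = 0.129 g/mm^2

0.129 g/mm^2


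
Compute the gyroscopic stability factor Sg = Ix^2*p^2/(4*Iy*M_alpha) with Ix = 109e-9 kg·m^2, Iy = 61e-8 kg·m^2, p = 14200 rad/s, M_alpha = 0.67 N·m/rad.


Sg = Ix^2 * p^2 / (4 * Iy * M_alpha) = (109e-9)^2 * 14200^2 / (4 * 61e-8 * 0.67) = 1.465

1.465


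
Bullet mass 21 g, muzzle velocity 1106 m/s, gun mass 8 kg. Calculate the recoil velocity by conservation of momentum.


v_recoil = m_p * v_p / m_gun = 0.021 * 1106 / 8 = 2.903 m/s

2.903 m/s


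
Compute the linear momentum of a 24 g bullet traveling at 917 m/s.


p = m*v = 0.024*917 = 22.01 kg·m/s

22.01 kg·m/s


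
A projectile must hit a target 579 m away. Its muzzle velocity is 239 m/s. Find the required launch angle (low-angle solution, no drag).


sin(2*theta) = R*g/v0^2 = 579*9.81/239^2 = 0.0994379, theta = arcsin(0.0994379)/2 = 2.853°

2.853 degrees


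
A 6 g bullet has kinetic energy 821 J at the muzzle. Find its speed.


v = sqrt(2*E/m) = sqrt(2*821/0.006) = 523.1 m/s

523.1 m/s


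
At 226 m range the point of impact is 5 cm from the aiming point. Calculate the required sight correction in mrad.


1 mrad subtends 1 cm per 10 m of range, so adj = error_cm / (dist_m / 10) = 5 / (226/10) = 0.2212 mrad

0.2212 mrad


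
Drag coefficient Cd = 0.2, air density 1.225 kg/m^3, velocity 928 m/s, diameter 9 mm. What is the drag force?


A = pi*(d/2)^2 = pi*(9/2000)^2 = 6.36173e-05 m^2
Fd = 0.5*Cd*rho*A*v^2 = 0.5*0.2*1.225*6.36173e-05*928^2 = 6.711 N

6.711 N


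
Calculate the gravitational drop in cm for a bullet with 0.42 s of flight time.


drop = 0.5*g*t^2 = 0.5*9.81*0.42^2 = 0.865242 m ≈ 86.52 cm

86.52 cm


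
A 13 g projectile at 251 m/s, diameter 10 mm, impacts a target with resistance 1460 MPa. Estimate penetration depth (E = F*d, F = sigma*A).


A = pi*(d/2)^2 = pi*(10/2)^2 = 78.5398 mm^2
E = 0.5*m*v^2 = 0.5*0.013*251^2 = 409.506 J
depth = E/(sigma*A) = 409.506 J / (1460 MPa * 78.5398 mm^2) = 409.506/(1460 * 78.5398) m = 0.00357123 m ≈ 3.571 mm

3.571 mm


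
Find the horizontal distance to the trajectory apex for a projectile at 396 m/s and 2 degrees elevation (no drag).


R = v0^2*sin(2*theta)/g = 396^2*sin(2*2°)/9.81 = 1115.08 m
apex_dist = R/2 = 1115.08/2 = 557.5 m

557.5 m


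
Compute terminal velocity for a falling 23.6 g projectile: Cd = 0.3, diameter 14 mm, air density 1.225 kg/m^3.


A = pi*(d/2)^2 = pi*(14/2000)^2 = 1.53938e-04 m^2
vt = sqrt(2mg/(Cd*rho*A)) = sqrt(2*0.0236*9.81/(0.3 * 1.225 * 1.53938e-04)) = 90.47 m/s

90.47 m/s


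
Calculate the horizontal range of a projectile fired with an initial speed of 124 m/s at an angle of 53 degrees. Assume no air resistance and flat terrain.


R = v0^2 * sin(2*theta) / g = 124^2 * sin(2*53°) / 9.81 = 1507 m

1507 m


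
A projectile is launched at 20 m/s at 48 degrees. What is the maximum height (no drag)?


H = (v0*sin(theta))^2 / (2g) = (20*sin(48°))^2 / (2*9.81) = 11.26 m

11.26 m


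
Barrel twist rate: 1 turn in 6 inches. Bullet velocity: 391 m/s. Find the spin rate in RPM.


twist_m = 6*0.0254 = 0.1524 m
spin = v/twist = 391/0.1524 = 2565.617 rev/s
RPM = spin*60 = 2565.617*60 ≈ 153937 RPM

153937 RPM


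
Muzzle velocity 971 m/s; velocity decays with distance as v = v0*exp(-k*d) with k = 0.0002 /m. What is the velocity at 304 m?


v = v0*exp(-k*d) = 971*exp(-0.0002*304) = 913.7 m/s

913.7 m/s


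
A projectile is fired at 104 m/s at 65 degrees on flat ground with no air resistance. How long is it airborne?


T = 2*v0*sin(theta)/g = 2*104*sin(65°)/9.81 = 19.22 s

19.22 s


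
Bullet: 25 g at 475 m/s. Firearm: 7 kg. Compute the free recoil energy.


v_r = m_p*v_p/m_gun = 0.025*475/7 = 1.69643 m/s, E_r = 0.5*m_gun*v_r^2 = 0.5*7*1.69643^2 = 10.07 J

10.07 J


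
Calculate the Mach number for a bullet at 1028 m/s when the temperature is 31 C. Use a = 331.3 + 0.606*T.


a = 331.3 + 0.606*(31) = 350.086 m/s
M = v/a = 1028/350.086 = 2.936

2.936


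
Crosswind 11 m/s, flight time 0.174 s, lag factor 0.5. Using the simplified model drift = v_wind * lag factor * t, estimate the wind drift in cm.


drift = v_wind * lag * t = 11 * 0.5 * 0.174 = 0.957 m ≈ 95.7 cm

95.7 cm


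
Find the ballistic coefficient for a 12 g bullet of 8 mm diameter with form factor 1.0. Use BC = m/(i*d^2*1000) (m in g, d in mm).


BC = m/(i*d^2*1000) = 12/(1.0 * 8^2 * 1000) = 0.0001875

0.0001875


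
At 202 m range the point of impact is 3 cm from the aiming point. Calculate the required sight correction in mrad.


1 mrad subtends 1 cm per 10 m of range, so adj = error_cm / (dist_m / 10) = 3 / (202/10) = 0.1485 mrad

0.1485 mrad


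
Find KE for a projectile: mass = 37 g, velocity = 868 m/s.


E = 0.5*m*v^2 = 0.5*0.037*868^2 = 13938 J

13938 J


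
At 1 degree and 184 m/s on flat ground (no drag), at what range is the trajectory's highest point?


R = v0^2*sin(2*theta)/g = 184^2*sin(2*1°)/9.81 = 120.444 m
apex_dist = R/2 = 120.444/2 = 60.22 m

60.22 m


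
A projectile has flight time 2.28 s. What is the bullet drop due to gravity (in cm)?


drop = 0.5*g*t^2 = 0.5*9.81*2.28^2 = 25.4982 m ≈ 2550 cm

2550 cm


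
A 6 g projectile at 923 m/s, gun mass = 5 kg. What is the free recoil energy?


v_r = m_p*v_p/m_gun = 0.006*923/5 = 1.1076 m/s, E_r = 0.5*m_gun*v_r^2 = 0.5*5*1.1076^2 = 3.067 J

3.067 J


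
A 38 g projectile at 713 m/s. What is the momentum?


p = m*v = 0.038*713 = 27.09 kg·m/s

27.09 kg·m/s


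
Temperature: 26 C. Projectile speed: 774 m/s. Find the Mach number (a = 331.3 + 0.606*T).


a = 331.3 + 0.606*(26) = 347.056 m/s
M = v/a = 774/347.056 = 2.23

2.23


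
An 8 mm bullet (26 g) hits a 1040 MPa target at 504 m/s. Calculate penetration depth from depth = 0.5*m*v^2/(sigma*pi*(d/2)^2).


A = pi*(d/2)^2 = pi*(8/2)^2 = 50.2655 mm^2
E = 0.5*m*v^2 = 0.5*0.026*504^2 = 3302.21 J
depth = E/(sigma*A) = 3302.21 J / (1040 MPa * 50.2655 mm^2) = 3302.21/(1040 * 50.2655) m = 0.0631686 m ≈ 63.17 mm

63.17 mm


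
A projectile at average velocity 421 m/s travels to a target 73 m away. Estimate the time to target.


t = d/v = 73/421 = 0.1734 s

0.1734 s


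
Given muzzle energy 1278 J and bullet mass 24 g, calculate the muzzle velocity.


v = sqrt(2*E/m) = sqrt(2*1278/0.024) = 326.3 m/s

326.3 m/s


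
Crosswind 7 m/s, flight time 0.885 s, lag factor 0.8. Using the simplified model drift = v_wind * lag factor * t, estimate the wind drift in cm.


drift = v_wind * lag * t = 7 * 0.8 * 0.885 = 4.956 m ≈ 495.6 cm

495.6 cm


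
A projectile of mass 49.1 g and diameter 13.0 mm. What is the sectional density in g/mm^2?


SD = m/d^2 = 49.1/13.0^2 = 0.2905 g/mm^2

0.2905 g/mm^2


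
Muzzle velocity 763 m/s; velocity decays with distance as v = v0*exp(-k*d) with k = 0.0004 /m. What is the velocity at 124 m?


v = v0*exp(-k*d) = 763*exp(-0.0004*124) = 726.1 m/s

726.1 m/s


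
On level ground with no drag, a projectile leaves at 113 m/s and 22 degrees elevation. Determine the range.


R = v0^2 * sin(2*theta) / g = 113^2 * sin(2*22°) / 9.81 = 904.2 m

904.2 m


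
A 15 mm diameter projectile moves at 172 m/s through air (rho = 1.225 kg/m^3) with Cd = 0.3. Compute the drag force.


A = pi*(d/2)^2 = pi*(15/2000)^2 = 1.76715e-04 m^2
Fd = 0.5*Cd*rho*A*v^2 = 0.5*0.3*1.225*1.76715e-04*172^2 = 0.9606 N

0.9606 N


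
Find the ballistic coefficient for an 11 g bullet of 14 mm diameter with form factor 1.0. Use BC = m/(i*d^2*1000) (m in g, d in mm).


BC = m/(i*d^2*1000) = 11/(1.0 * 14^2 * 1000) = 5.612e-05

5.612e-05


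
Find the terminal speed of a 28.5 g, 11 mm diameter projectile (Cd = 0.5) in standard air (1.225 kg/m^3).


A = pi*(d/2)^2 = pi*(11/2000)^2 = 9.50332e-05 m^2
vt = sqrt(2mg/(Cd*rho*A)) = sqrt(2*0.0285*9.81/(0.5 * 1.225 * 9.50332e-05)) = 98.01 m/s

98.01 m/s


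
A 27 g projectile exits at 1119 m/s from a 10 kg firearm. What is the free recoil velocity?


v_recoil = m_p * v_p / m_gun = 0.027 * 1119 / 10 = 3.021 m/s

3.021 m/s


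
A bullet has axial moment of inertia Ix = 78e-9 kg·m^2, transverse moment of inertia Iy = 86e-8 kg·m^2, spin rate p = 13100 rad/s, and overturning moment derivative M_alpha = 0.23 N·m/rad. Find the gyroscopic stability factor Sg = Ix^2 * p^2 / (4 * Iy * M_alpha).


Sg = Ix^2 * p^2 / (4 * Iy * M_alpha) = (78e-9)^2 * 13100^2 / (4 * 86e-8 * 0.23) = 1.32

1.32


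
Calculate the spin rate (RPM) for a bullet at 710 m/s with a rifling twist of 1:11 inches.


twist_m = 11*0.0254 = 0.2794 m
spin = v/twist = 710/0.2794 = 2541.16 rev/s
RPM = spin*60 = 2541.16*60 ≈ 152470 RPM

152470 RPM


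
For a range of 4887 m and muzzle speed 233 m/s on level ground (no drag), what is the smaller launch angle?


sin(2*theta) = R*g/v0^2 = 4887*9.81/233^2 = 0.883079, theta = arcsin(0.883079)/2 = 31.01°

31.01 degrees


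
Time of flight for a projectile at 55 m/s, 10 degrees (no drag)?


T = 2*v0*sin(theta)/g = 2*55*sin(10°)/9.81 = 1.947 s

1.947 s


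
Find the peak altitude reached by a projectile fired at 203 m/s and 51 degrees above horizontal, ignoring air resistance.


H = (v0*sin(theta))^2 / (2g) = (203*sin(51°))^2 / (2*9.81) = 1269 m

1269 m


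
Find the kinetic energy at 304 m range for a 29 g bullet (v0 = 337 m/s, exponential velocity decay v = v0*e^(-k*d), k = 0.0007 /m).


v = v0*exp(-k*d) = 337*exp(-0.0007*304) = 272.403 m/s
E = 0.5*m*v^2 = 0.5*0.029*272.403^2 = 1076 J

1076 J


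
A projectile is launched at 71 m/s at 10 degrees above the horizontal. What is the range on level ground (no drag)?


R = v0^2 * sin(2*theta) / g = 71^2 * sin(2*10°) / 9.81 = 175.8 m

175.8 m


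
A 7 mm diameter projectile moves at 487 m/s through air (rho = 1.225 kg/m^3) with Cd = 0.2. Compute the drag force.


A = pi*(d/2)^2 = pi*(7/2000)^2 = 3.84845e-05 m^2
Fd = 0.5*Cd*rho*A*v^2 = 0.5*0.2*1.225*3.84845e-05*487^2 = 1.118 N

1.118 N


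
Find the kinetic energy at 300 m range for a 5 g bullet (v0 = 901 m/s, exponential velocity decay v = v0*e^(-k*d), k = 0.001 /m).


v = v0*exp(-k*d) = 901*exp(-0.001*300) = 667.477 m/s
E = 0.5*m*v^2 = 0.5*0.005*667.477^2 = 1114 J

1114 J


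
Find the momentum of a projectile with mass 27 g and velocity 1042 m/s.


p = m*v = 0.027*1042 = 28.13 kg·m/s

28.13 kg·m/s


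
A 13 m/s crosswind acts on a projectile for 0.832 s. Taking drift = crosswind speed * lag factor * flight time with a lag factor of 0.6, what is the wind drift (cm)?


drift = v_wind * lag * t = 13 * 0.6 * 0.832 = 6.4896 m ≈ 649 cm

649 cm


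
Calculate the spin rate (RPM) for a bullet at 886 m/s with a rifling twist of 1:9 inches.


twist_m = 9*0.0254 = 0.2286 m
spin = v/twist = 886/0.2286 = 3875.766 rev/s
RPM = spin*60 = 3875.766*60 ≈ 232546 RPM

232546 RPM


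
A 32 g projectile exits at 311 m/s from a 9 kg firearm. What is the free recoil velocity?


v_recoil = m_p * v_p / m_gun = 0.032 * 311 / 9 = 1.106 m/s

1.106 m/s


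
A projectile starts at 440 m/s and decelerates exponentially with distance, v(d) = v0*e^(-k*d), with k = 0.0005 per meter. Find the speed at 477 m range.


v = v0*exp(-k*d) = 440*exp(-0.0005*477) = 346.6 m/s

346.6 m/s


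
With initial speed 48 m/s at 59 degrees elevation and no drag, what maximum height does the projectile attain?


H = (v0*sin(theta))^2 / (2g) = (48*sin(59°))^2 / (2*9.81) = 86.28 m

86.28 m


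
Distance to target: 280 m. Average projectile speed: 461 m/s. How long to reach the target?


t = d/v = 280/461 = 0.6074 s

0.6074 s


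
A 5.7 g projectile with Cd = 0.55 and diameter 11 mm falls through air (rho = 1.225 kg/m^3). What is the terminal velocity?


A = pi*(d/2)^2 = pi*(11/2000)^2 = 9.50332e-05 m^2
vt = sqrt(2mg/(Cd*rho*A)) = sqrt(2*0.0057*9.81/(0.55 * 1.225 * 9.50332e-05)) = 41.79 m/s

41.79 m/s


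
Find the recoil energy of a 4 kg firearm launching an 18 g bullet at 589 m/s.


v_r = m_p*v_p/m_gun = 0.018*589/4 = 2.6505 m/s, E_r = 0.5*m_gun*v_r^2 = 0.5*4*2.6505^2 = 14.05 J

14.05 J


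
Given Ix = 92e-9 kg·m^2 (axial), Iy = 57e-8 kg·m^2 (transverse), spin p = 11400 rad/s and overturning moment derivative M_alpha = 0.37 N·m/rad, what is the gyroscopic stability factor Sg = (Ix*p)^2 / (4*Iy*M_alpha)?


Sg = Ix^2 * p^2 / (4 * Iy * M_alpha) = (92e-9)^2 * 11400^2 / (4 * 57e-8 * 0.37) = 1.304

1.304


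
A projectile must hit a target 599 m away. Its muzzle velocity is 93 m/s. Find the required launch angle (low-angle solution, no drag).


sin(2*theta) = R*g/v0^2 = 599*9.81/93^2 = 0.679407, theta = arcsin(0.679407)/2 = 21.4°

21.4 degrees


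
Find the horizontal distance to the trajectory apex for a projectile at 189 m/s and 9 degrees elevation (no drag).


R = v0^2*sin(2*theta)/g = 189^2*sin(2*9°)/9.81 = 1125.22 m
apex_dist = R/2 = 1125.22/2 = 562.6 m

562.6 m


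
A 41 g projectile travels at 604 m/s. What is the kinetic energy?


E = 0.5*m*v^2 = 0.5*0.041*604^2 = 7479 J

7479 J


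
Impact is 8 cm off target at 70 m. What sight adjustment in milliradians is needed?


1 mrad subtends 1 cm per 10 m of range, so adj = error_cm / (dist_m / 10) = 8 / (70/10) = 1.143 mrad

1.143 mrad


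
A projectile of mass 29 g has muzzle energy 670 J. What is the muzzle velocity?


v = sqrt(2*E/m) = sqrt(2*670/0.029) = 215 m/s

215 m/s


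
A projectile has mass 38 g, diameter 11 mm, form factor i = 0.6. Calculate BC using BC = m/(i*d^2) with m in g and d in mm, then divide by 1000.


BC = m/(i*d^2*1000) = 38/(0.6 * 11^2 * 1000) = 0.0005234

0.0005234


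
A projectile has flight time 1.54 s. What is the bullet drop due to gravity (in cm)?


drop = 0.5*g*t^2 = 0.5*9.81*1.54^2 = 11.6327 m ≈ 1163 cm

1163 cm


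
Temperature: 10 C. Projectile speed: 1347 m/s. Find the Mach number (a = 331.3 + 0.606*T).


a = 331.3 + 0.606*(10) = 337.36 m/s
M = v/a = 1347/337.36 = 3.993

3.993


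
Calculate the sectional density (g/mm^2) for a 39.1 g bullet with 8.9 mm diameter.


SD = m/d^2 = 39.1/8.9^2 = 0.4936 g/mm^2

0.4936 g/mm^2


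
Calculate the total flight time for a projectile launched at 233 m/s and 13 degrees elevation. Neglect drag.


T = 2*v0*sin(theta)/g = 2*233*sin(13°)/9.81 = 10.69 s

10.69 s


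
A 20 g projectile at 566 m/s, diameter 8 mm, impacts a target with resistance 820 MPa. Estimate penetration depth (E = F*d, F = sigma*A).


A = pi*(d/2)^2 = pi*(8/2)^2 = 50.2655 mm^2
E = 0.5*m*v^2 = 0.5*0.02*566^2 = 3203.56 J
depth = E/(sigma*A) = 3203.56 J / (820 MPa * 50.2655 mm^2) = 3203.56/(820 * 50.2655) m = 0.0777229 m ≈ 77.72 mm

77.72 mm


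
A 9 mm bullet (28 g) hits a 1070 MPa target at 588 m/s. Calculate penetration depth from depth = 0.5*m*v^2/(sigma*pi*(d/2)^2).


A = pi*(d/2)^2 = pi*(9/2)^2 = 63.6173 mm^2
E = 0.5*m*v^2 = 0.5*0.028*588^2 = 4840.42 J
depth = E/(sigma*A) = 4840.42 J / (1070 MPa * 63.6173 mm^2) = 4840.42/(1070 * 63.6173) m = 0.0711089 m ≈ 71.11 mm

71.11 mm


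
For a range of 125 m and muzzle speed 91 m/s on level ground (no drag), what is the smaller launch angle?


sin(2*theta) = R*g/v0^2 = 125*9.81/91^2 = 0.14808, theta = arcsin(0.14808)/2 = 4.258°

4.258 degrees


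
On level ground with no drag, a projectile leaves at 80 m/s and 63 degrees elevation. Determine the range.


R = v0^2 * sin(2*theta) / g = 80^2 * sin(2*63°) / 9.81 = 527.8 m

527.8 m


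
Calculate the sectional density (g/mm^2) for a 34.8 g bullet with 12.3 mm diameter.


SD = m/d^2 = 34.8/12.3^2 = 0.23 g/mm^2

0.23 g/mm^2


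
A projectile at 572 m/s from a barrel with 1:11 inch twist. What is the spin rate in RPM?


twist_m = 11*0.0254 = 0.2794 m
spin = v/twist = 572/0.2794 = 2047.244 rev/s
RPM = spin*60 = 2047.244*60 ≈ 122835 RPM

122835 RPM


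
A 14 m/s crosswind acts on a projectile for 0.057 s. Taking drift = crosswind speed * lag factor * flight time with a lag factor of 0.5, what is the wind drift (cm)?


drift = v_wind * lag * t = 14 * 0.5 * 0.057 = 0.399 m ≈ 39.9 cm

39.9 cm


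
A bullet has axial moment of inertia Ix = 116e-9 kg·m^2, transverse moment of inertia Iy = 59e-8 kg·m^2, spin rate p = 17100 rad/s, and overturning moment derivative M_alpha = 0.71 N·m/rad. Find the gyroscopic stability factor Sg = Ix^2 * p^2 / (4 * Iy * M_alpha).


Sg = Ix^2 * p^2 / (4 * Iy * M_alpha) = (116e-9)^2 * 17100^2 / (4 * 59e-8 * 0.71) = 2.348

2.348


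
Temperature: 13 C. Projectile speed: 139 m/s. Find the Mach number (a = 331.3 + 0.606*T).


a = 331.3 + 0.606*(13) = 339.178 m/s
M = v/a = 139/339.178 = 0.4098

0.4098


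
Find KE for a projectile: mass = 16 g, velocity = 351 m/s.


E = 0.5*m*v^2 = 0.5*0.016*351^2 = 985.6 J

985.6 J


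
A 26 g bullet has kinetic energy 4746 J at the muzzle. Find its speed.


v = sqrt(2*E/m) = sqrt(2*4746/0.026) = 604.2 m/s

604.2 m/s


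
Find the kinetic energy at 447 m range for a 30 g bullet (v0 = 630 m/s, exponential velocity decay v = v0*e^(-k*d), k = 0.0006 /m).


v = v0*exp(-k*d) = 630*exp(-0.0006*447) = 481.796 m/s
E = 0.5*m*v^2 = 0.5*0.03*481.796^2 = 3482 J

3482 J


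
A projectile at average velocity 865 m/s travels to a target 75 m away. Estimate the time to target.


t = d/v = 75/865 = 0.08671 s

0.08671 s


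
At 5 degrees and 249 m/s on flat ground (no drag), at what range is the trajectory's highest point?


R = v0^2*sin(2*theta)/g = 249^2*sin(2*5°)/9.81 = 1097.49 m
apex_dist = R/2 = 1097.49/2 = 548.7 m

548.7 m


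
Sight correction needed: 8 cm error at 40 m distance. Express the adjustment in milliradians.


1 mrad subtends 1 cm per 10 m of range, so adj = error_cm / (dist_m / 10) = 8 / (40/10) = 2 mrad

2 mrad


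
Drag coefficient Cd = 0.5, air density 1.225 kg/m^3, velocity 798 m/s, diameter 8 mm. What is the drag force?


A = pi*(d/2)^2 = pi*(8/2000)^2 = 5.02655e-05 m^2
Fd = 0.5*Cd*rho*A*v^2 = 0.5*0.5*1.225*5.02655e-05*798^2 = 9.803 N

9.803 N


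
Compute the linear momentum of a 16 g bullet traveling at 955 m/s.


p = m*v = 0.016*955 = 15.28 kg·m/s

15.28 kg·m/s


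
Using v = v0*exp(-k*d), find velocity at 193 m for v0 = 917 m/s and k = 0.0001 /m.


v = v0*exp(-k*d) = 917*exp(-0.0001*193) = 899.5 m/s

899.5 m/s


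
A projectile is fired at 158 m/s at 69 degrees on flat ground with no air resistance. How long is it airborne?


T = 2*v0*sin(theta)/g = 2*158*sin(69°)/9.81 = 30.07 s

30.07 s


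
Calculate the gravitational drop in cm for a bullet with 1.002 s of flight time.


drop = 0.5*g*t^2 = 0.5*9.81*1.002^2 = 4.92464 m ≈ 492.5 cm

492.5 cm


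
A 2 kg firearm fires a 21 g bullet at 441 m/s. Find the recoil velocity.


v_recoil = m_p * v_p / m_gun = 0.021 * 441 / 2 = 4.631 m/s

4.631 m/s


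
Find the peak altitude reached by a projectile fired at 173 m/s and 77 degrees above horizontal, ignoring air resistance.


H = (v0*sin(theta))^2 / (2g) = (173*sin(77°))^2 / (2*9.81) = 1448 m

1448 m


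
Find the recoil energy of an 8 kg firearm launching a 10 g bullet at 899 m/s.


v_r = m_p*v_p/m_gun = 0.01*899/8 = 1.12375 m/s, E_r = 0.5*m_gun*v_r^2 = 0.5*8*1.12375^2 = 5.051 J

5.051 J


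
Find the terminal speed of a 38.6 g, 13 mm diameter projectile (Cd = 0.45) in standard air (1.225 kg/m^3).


A = pi*(d/2)^2 = pi*(13/2000)^2 = 1.32732e-04 m^2
vt = sqrt(2mg/(Cd*rho*A)) = sqrt(2*0.0386*9.81/(0.45 * 1.225 * 1.32732e-04)) = 101.7 m/s

101.7 m/s


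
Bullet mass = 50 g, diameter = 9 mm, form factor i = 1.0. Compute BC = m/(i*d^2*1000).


BC = m/(i*d^2*1000) = 50/(1.0 * 9^2 * 1000) = 0.0006173

0.0006173


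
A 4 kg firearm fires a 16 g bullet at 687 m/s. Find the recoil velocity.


v_recoil = m_p * v_p / m_gun = 0.016 * 687 / 4 = 2.748 m/s

2.748 m/s


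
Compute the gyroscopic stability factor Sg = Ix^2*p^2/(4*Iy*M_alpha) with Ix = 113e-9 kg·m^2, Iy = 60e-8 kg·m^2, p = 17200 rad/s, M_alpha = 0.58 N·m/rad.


Sg = Ix^2 * p^2 / (4 * Iy * M_alpha) = (113e-9)^2 * 17200^2 / (4 * 60e-8 * 0.58) = 2.714

2.714


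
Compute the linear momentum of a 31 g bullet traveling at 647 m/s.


p = m*v = 0.031*647 = 20.06 kg·m/s

20.06 kg·m/s


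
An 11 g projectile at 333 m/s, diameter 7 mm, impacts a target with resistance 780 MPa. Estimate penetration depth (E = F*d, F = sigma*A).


A = pi*(d/2)^2 = pi*(7/2)^2 = 38.4845 mm^2
E = 0.5*m*v^2 = 0.5*0.011*333^2 = 609.889 J
depth = E/(sigma*A) = 609.889 J / (780 MPa * 38.4845 mm^2) = 609.889/(780 * 38.4845) m = 0.0203175 m ≈ 20.32 mm

20.32 mm


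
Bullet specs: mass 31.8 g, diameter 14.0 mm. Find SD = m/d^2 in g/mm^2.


SD = m/d^2 = 31.8/14.0^2 = 0.1622 g/mm^2

0.1622 g/mm^2


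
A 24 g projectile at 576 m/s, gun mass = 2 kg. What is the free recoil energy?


v_r = m_p*v_p/m_gun = 0.024*576/2 = 6.912 m/s, E_r = 0.5*m_gun*v_r^2 = 0.5*2*6.912^2 = 47.78 J

47.78 J


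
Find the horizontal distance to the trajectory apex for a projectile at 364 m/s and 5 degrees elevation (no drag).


R = v0^2*sin(2*theta)/g = 364^2*sin(2*5°)/9.81 = 2345.33 m
apex_dist = R/2 = 2345.33/2 = 1173 m

1173 m


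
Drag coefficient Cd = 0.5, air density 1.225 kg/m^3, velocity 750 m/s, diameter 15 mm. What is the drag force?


A = pi*(d/2)^2 = pi*(15/2000)^2 = 1.76715e-04 m^2
Fd = 0.5*Cd*rho*A*v^2 = 0.5*0.5*1.225*1.76715e-04*750^2 = 30.44 N

30.44 N


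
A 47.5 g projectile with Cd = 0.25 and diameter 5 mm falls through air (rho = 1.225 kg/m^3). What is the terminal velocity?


A = pi*(d/2)^2 = pi*(5/2000)^2 = 1.96350e-05 m^2
vt = sqrt(2mg/(Cd*rho*A)) = sqrt(2*0.0475*9.81/(0.25 * 1.225 * 1.96350e-05)) = 393.7 m/s

393.7 m/s


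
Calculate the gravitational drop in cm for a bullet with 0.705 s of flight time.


drop = 0.5*g*t^2 = 0.5*9.81*0.705^2 = 2.43791 m ≈ 243.8 cm

243.8 cm


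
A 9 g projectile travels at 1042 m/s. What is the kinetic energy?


E = 0.5*m*v^2 = 0.5*0.009*1042^2 = 4886 J

4886 J


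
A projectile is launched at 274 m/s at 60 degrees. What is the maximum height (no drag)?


H = (v0*sin(theta))^2 / (2g) = (274*sin(60°))^2 / (2*9.81) = 2870 m

2870 m


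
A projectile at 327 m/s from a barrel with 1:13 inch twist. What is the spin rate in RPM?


twist_m = 13*0.0254 = 0.3302 m
spin = v/twist = 327/0.3302 = 990.3089 rev/s
RPM = spin*60 = 990.3089*60 ≈ 59419 RPM

59419 RPM


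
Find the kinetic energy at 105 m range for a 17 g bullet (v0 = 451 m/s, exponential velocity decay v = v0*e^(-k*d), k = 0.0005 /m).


v = v0*exp(-k*d) = 451*exp(-0.0005*105) = 427.933 m/s
E = 0.5*m*v^2 = 0.5*0.017*427.933^2 = 1557 J

1557 J


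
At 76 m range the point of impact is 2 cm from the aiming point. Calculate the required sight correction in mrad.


1 mrad subtends 1 cm per 10 m of range, so adj = error_cm / (dist_m / 10) = 2 / (76/10) = 0.2632 mrad

0.2632 mrad


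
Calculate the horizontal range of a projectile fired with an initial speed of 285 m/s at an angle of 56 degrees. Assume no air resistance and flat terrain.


R = v0^2 * sin(2*theta) / g = 285^2 * sin(2*56°) / 9.81 = 7677 m

7677 m


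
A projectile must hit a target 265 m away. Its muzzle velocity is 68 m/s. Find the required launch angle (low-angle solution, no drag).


sin(2*theta) = R*g/v0^2 = 265*9.81/68^2 = 0.562208, theta = arcsin(0.562208)/2 = 17.1°

17.1 degrees


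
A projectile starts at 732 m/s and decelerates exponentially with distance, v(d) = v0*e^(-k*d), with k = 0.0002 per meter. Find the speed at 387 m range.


v = v0*exp(-k*d) = 732*exp(-0.0002*387) = 677.5 m/s

677.5 m/s


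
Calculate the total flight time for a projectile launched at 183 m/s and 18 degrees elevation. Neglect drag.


T = 2*v0*sin(theta)/g = 2*183*sin(18°)/9.81 = 11.53 s

11.53 s


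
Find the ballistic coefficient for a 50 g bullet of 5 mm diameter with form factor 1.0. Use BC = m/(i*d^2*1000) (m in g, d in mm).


BC = m/(i*d^2*1000) = 50/(1.0 * 5^2 * 1000) = 0.002

0.002


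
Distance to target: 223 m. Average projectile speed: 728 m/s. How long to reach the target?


t = d/v = 223/728 = 0.3063 s

0.3063 s


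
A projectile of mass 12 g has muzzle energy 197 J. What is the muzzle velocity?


v = sqrt(2*E/m) = sqrt(2*197/0.012) = 181.2 m/s

181.2 m/s


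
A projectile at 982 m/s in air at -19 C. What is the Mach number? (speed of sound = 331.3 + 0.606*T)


a = 331.3 + 0.606*(-19) = 319.786 m/s
M = v/a = 982/319.786 = 3.071

3.071


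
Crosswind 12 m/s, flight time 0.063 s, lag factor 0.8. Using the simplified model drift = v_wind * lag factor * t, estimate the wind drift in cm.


drift = v_wind * lag * t = 12 * 0.8 * 0.063 = 0.6048 m ≈ 60.48 cm

60.48 cm


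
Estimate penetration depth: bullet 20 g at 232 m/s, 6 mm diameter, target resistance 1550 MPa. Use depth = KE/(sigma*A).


A = pi*(d/2)^2 = pi*(6/2)^2 = 28.2743 mm^2
E = 0.5*m*v^2 = 0.5*0.02*232^2 = 538.24 J
depth = E/(sigma*A) = 538.24 J / (1550 MPa * 28.2743 mm^2) = 538.24/(1550 * 28.2743) m = 0.0122815 m ≈ 12.28 mm

12.28 mm


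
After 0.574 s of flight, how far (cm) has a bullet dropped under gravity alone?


drop = 0.5*g*t^2 = 0.5*9.81*0.574^2 = 1.61608 m ≈ 161.6 cm

161.6 cm


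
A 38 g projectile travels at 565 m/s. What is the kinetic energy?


E = 0.5*m*v^2 = 0.5*0.038*565^2 = 6065 J

6065 J


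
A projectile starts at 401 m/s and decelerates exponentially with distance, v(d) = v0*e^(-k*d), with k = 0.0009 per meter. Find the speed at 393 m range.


v = v0*exp(-k*d) = 401*exp(-0.0009*393) = 281.5 m/s

281.5 m/s


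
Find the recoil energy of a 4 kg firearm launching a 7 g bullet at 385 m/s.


v_r = m_p*v_p/m_gun = 0.007*385/4 = 0.67375 m/s, E_r = 0.5*m_gun*v_r^2 = 0.5*4*0.67375^2 = 0.9079 J

0.9079 J


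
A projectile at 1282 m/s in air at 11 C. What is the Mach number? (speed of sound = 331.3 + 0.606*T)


a = 331.3 + 0.606*(11) = 337.966 m/s
M = v/a = 1282/337.966 = 3.793

3.793


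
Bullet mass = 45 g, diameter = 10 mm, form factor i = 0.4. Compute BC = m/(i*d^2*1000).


BC = m/(i*d^2*1000) = 45/(0.4 * 10^2 * 1000) = 0.001125

0.001125


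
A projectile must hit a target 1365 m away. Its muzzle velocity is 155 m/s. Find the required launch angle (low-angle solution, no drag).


sin(2*theta) = R*g/v0^2 = 1365*9.81/155^2 = 0.557363, theta = arcsin(0.557363)/2 = 16.94°

16.94 degrees


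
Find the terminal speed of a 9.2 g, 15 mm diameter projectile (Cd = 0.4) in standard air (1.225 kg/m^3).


A = pi*(d/2)^2 = pi*(15/2000)^2 = 1.76715e-04 m^2
vt = sqrt(2mg/(Cd*rho*A)) = sqrt(2*0.0092*9.81/(0.4 * 1.225 * 1.76715e-04)) = 45.66 m/s

45.66 m/s


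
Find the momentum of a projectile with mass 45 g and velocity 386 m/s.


p = m*v = 0.045*386 = 17.37 kg·m/s

17.37 kg·m/s


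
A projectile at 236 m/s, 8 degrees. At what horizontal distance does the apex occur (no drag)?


R = v0^2*sin(2*theta)/g = 236^2*sin(2*8°)/9.81 = 1564.92 m
apex_dist = R/2 = 1564.92/2 = 782.5 m

782.5 m


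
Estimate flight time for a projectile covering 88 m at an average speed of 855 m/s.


t = d/v = 88/855 = 0.1029 s

0.1029 s


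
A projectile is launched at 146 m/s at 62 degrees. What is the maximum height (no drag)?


H = (v0*sin(theta))^2 / (2g) = (146*sin(62°))^2 / (2*9.81) = 847 m

847 m


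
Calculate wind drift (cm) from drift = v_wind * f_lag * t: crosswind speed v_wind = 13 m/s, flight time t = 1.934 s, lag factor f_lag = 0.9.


drift = v_wind * lag * t = 13 * 0.9 * 1.934 = 22.6278 m ≈ 2263 cm

2263 cm


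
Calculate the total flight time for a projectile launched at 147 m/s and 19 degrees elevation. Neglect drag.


T = 2*v0*sin(theta)/g = 2*147*sin(19°)/9.81 = 9.757 s

9.757 s


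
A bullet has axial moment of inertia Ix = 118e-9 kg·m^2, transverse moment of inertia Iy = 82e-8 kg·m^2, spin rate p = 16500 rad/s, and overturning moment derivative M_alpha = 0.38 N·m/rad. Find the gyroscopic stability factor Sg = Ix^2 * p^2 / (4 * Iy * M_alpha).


Sg = Ix^2 * p^2 / (4 * Iy * M_alpha) = (118e-9)^2 * 16500^2 / (4 * 82e-8 * 0.38) = 3.041

3.041


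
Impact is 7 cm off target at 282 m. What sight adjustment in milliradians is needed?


1 mrad subtends 1 cm per 10 m of range, so adj = error_cm / (dist_m / 10) = 7 / (282/10) = 0.2482 mrad

0.2482 mrad


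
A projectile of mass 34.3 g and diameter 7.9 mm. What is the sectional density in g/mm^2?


SD = m/d^2 = 34.3/7.9^2 = 0.5496 g/mm^2

0.5496 g/mm^2


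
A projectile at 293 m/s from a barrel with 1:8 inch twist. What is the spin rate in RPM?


twist_m = 8*0.0254 = 0.2032 m
spin = v/twist = 293/0.2032 = 1441.929 rev/s
RPM = spin*60 = 1441.929*60 ≈ 86516 RPM

86516 RPM


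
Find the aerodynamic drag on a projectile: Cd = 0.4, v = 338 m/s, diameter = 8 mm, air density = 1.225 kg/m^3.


A = pi*(d/2)^2 = pi*(8/2000)^2 = 5.02655e-05 m^2
Fd = 0.5*Cd*rho*A*v^2 = 0.5*0.4*1.225*5.02655e-05*338^2 = 1.407 N

1.407 N


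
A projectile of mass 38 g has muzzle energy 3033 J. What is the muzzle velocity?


v = sqrt(2*E/m) = sqrt(2*3033/0.038) = 399.5 m/s

399.5 m/s


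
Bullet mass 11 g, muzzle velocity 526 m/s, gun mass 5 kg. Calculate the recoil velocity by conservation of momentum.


v_recoil = m_p * v_p / m_gun = 0.011 * 526 / 5 = 1.157 m/s

1.157 m/s


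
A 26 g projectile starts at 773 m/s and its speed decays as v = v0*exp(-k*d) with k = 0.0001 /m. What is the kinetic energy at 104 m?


v = v0*exp(-k*d) = 773*exp(-0.0001*104) = 765.002 m/s
E = 0.5*m*v^2 = 0.5*0.026*765.002^2 = 7608 J

7608 J


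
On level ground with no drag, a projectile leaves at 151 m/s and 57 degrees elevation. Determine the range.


R = v0^2 * sin(2*theta) / g = 151^2 * sin(2*57°) / 9.81 = 2123 m

2123 m


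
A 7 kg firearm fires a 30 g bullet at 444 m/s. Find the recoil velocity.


v_recoil = m_p * v_p / m_gun = 0.03 * 444 / 7 = 1.903 m/s

1.903 m/s


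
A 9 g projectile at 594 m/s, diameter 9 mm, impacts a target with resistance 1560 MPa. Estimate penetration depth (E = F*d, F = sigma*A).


A = pi*(d/2)^2 = pi*(9/2)^2 = 63.6173 mm^2
E = 0.5*m*v^2 = 0.5*0.009*594^2 = 1587.76 J
depth = E/(sigma*A) = 1587.76 J / (1560 MPa * 63.6173 mm^2) = 1587.76/(1560 * 63.6173) m = 0.0159987 m ≈ 16 mm

16 mm


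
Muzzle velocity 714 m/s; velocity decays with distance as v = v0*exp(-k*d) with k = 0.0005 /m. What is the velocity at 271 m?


v = v0*exp(-k*d) = 714*exp(-0.0005*271) = 623.5 m/s

623.5 m/s


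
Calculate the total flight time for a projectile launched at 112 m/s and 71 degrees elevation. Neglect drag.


T = 2*v0*sin(theta)/g = 2*112*sin(71°)/9.81 = 21.59 s

21.59 s


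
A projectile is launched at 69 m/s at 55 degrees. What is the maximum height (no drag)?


H = (v0*sin(theta))^2 / (2g) = (69*sin(55°))^2 / (2*9.81) = 162.8 m

162.8 m


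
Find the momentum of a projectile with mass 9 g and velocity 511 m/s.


p = m*v = 0.009*511 = 4.599 kg·m/s

4.599 kg·m/s


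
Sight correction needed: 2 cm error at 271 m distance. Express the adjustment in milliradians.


1 mrad subtends 1 cm per 10 m of range, so adj = error_cm / (dist_m / 10) = 2 / (271/10) = 0.0738 mrad

0.0738 mrad


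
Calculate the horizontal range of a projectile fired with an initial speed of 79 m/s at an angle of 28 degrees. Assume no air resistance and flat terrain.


R = v0^2 * sin(2*theta) / g = 79^2 * sin(2*28°) / 9.81 = 527.4 m

527.4 m


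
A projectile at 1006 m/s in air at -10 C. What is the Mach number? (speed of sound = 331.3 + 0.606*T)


a = 331.3 + 0.606*(-10) = 325.24 m/s
M = v/a = 1006/325.24 = 3.093

3.093


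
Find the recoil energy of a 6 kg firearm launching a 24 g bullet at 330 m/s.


v_r = m_p*v_p/m_gun = 0.024*330/6 = 1.32 m/s, E_r = 0.5*m_gun*v_r^2 = 0.5*6*1.32^2 = 5.227 J

5.227 J


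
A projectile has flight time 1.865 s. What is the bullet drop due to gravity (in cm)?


drop = 0.5*g*t^2 = 0.5*9.81*1.865^2 = 17.0607 m ≈ 1706 cm

1706 cm


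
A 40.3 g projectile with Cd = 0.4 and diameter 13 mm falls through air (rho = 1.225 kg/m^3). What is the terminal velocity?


A = pi*(d/2)^2 = pi*(13/2000)^2 = 1.32732e-04 m^2
vt = sqrt(2mg/(Cd*rho*A)) = sqrt(2*0.0403*9.81/(0.4 * 1.225 * 1.32732e-04)) = 110.3 m/s

110.3 m/s


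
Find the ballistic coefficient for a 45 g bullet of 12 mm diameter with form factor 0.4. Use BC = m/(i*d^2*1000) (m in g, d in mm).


BC = m/(i*d^2*1000) = 45/(0.4 * 12^2 * 1000) = 0.0007813

0.0007813


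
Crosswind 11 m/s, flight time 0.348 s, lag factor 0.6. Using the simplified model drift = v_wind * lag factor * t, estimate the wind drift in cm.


drift = v_wind * lag * t = 11 * 0.6 * 0.348 = 2.2968 m ≈ 229.7 cm

229.7 cm


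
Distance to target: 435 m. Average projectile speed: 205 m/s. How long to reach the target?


t = d/v = 435/205 = 2.122 s

2.122 s


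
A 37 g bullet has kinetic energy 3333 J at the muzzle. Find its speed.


v = sqrt(2*E/m) = sqrt(2*3333/0.037) = 424.5 m/s

424.5 m/s


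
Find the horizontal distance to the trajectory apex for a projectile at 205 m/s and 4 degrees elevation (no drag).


R = v0^2*sin(2*theta)/g = 205^2*sin(2*4°)/9.81 = 596.203 m
apex_dist = R/2 = 596.203/2 = 298.1 m

298.1 m


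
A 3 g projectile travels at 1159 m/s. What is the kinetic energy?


E = 0.5*m*v^2 = 0.5*0.003*1159^2 = 2015 J

2015 J


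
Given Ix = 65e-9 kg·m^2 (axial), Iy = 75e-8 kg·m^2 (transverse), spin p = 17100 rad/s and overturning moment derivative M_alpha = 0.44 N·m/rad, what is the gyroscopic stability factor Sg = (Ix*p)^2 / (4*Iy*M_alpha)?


Sg = Ix^2 * p^2 / (4 * Iy * M_alpha) = (65e-9)^2 * 17100^2 / (4 * 75e-8 * 0.44) = 0.9359

0.9359


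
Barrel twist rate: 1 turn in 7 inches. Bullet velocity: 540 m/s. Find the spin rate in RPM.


twist_m = 7*0.0254 = 0.1778 m
spin = v/twist = 540/0.1778 = 3037.12 rev/s
RPM = spin*60 = 3037.12*60 ≈ 182227 RPM

182227 RPM


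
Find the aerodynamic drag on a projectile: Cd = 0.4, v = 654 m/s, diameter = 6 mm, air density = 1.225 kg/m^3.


A = pi*(d/2)^2 = pi*(6/2000)^2 = 2.82743e-05 m^2
Fd = 0.5*Cd*rho*A*v^2 = 0.5*0.4*1.225*2.82743e-05*654^2 = 2.963 N

2.963 N


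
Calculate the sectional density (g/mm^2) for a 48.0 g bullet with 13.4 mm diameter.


SD = m/d^2 = 48.0/13.4^2 = 0.2673 g/mm^2

0.2673 g/mm^2


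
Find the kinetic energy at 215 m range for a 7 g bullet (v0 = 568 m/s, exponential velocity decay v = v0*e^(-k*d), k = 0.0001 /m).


v = v0*exp(-k*d) = 568*exp(-0.0001*215) = 555.918 m/s
E = 0.5*m*v^2 = 0.5*0.007*555.918^2 = 1082 J

1082 J


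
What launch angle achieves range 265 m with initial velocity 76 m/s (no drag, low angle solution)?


sin(2*theta) = R*g/v0^2 = 265*9.81/76^2 = 0.450078, theta = arcsin(0.450078)/2 = 13.37°

13.37 degrees


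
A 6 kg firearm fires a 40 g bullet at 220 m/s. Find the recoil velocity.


v_recoil = m_p * v_p / m_gun = 0.04 * 220 / 6 = 1.467 m/s

1.467 m/s


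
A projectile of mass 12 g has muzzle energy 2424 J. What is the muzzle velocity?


v = sqrt(2*E/m) = sqrt(2*2424/0.012) = 635.6 m/s

635.6 m/s


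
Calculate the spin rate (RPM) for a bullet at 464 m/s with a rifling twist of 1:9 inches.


twist_m = 9*0.0254 = 0.2286 m
spin = v/twist = 464/0.2286 = 2029.746 rev/s
RPM = spin*60 = 2029.746*60 ≈ 121785 RPM

121785 RPM


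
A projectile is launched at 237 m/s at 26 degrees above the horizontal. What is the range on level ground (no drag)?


R = v0^2 * sin(2*theta) / g = 237^2 * sin(2*26°) / 9.81 = 4512 m

4512 m


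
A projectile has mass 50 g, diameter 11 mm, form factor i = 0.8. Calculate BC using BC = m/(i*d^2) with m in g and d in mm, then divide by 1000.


BC = m/(i*d^2*1000) = 50/(0.8 * 11^2 * 1000) = 0.0005165

0.0005165


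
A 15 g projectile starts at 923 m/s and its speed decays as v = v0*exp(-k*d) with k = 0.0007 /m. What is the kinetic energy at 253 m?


v = v0*exp(-k*d) = 923*exp(-0.0007*253) = 773.193 m/s
E = 0.5*m*v^2 = 0.5*0.015*773.193^2 = 4484 J

4484 J


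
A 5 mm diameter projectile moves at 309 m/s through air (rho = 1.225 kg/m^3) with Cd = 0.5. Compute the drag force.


A = pi*(d/2)^2 = pi*(5/2000)^2 = 1.96350e-05 m^2
Fd = 0.5*Cd*rho*A*v^2 = 0.5*0.5*1.225*1.96350e-05*309^2 = 0.5741 N

0.5741 N


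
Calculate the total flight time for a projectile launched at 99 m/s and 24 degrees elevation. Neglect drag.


T = 2*v0*sin(theta)/g = 2*99*sin(24°)/9.81 = 8.209 s

8.209 s


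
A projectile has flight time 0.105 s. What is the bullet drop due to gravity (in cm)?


drop = 0.5*g*t^2 = 0.5*9.81*0.105^2 = 0.0540776 m ≈ 5.408 cm

5.408 cm


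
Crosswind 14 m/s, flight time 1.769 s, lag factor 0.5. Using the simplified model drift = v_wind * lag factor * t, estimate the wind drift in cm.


drift = v_wind * lag * t = 14 * 0.5 * 1.769 = 12.383 m ≈ 1238 cm

1238 cm


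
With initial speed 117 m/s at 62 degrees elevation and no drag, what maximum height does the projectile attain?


H = (v0*sin(theta))^2 / (2g) = (117*sin(62°))^2 / (2*9.81) = 543.9 m

543.9 m


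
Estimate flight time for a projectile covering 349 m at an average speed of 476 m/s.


t = d/v = 349/476 = 0.7332 s

0.7332 s


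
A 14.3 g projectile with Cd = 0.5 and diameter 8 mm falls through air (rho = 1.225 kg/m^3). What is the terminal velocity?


A = pi*(d/2)^2 = pi*(8/2000)^2 = 5.02655e-05 m^2
vt = sqrt(2mg/(Cd*rho*A)) = sqrt(2*0.0143*9.81/(0.5 * 1.225 * 5.02655e-05)) = 95.46 m/s

95.46 m/s


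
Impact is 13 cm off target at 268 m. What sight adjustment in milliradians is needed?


1 mrad subtends 1 cm per 10 m of range, so adj = error_cm / (dist_m / 10) = 13 / (268/10) = 0.4851 mrad

0.4851 mrad


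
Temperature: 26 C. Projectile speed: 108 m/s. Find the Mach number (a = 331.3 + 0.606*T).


a = 331.3 + 0.606*(26) = 347.056 m/s
M = v/a = 108/347.056 = 0.3112

0.3112


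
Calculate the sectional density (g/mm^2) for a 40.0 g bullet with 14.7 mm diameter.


SD = m/d^2 = 40.0/14.7^2 = 0.1851 g/mm^2

0.1851 g/mm^2


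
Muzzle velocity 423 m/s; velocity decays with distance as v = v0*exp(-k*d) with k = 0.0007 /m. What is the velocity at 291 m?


v = v0*exp(-k*d) = 423*exp(-0.0007*291) = 345 m/s

345 m/s


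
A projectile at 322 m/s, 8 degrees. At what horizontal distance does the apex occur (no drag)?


R = v0^2*sin(2*theta)/g = 322^2*sin(2*8°)/9.81 = 2913.27 m
apex_dist = R/2 = 2913.27/2 = 1457 m

1457 m
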